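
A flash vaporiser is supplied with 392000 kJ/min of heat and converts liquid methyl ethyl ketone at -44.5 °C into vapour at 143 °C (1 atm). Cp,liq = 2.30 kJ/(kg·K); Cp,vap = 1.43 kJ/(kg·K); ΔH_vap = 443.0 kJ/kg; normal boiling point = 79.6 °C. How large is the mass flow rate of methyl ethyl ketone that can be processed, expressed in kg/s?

Δh = 2.30×(79.6−-44.5) + 443.0 + 1.43×(143−79.6) = 819.09 kJ/kg
Q = 392000 kJ/min = 6533.3 kJ/s = 6533.3 kJ/s
ṁ = Q/Δh = 6533.3 / 819.09 = 7.9763 kg/s

ṁ = 7.98 kg/s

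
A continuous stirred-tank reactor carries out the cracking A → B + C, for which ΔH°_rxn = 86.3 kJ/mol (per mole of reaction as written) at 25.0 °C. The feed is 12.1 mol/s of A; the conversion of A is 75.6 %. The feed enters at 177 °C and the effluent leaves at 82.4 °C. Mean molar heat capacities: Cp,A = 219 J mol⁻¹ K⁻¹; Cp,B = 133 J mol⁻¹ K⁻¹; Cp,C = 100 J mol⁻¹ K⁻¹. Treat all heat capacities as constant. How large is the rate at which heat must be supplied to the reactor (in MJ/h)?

Q_in = 1970 MJ/h

Extent of reaction ξ = 0.756 × 12.1 = 9.1476 mol/s
Reaction term: ξ·ΔH°_rxn = 9.1476 × 86.3 = 789.44 kJ/s
Sensible, feed 177→25 °C: -402.78 kJ/s
Outlet flows (mol/s): A 2.9524, B 9.1476, C 9.1476
Sensible, products 25→82.4 °C: 159.46 kJ/s
Q = ΔH = 546.11 kJ/s = 546.11 kW
Heat supplied = 1966 MJ/h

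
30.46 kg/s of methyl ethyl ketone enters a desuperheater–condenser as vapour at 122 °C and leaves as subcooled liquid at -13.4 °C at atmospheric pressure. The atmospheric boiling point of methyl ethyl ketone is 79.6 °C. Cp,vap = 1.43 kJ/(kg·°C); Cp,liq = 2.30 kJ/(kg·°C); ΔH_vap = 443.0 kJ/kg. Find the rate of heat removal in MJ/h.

Q_c = 78700 MJ/h

vapour 122→79.6 °C: -60.632 kJ/kg
condensation at 79.6 °C: -443 kJ/kg
liquid 79.6→-13.4 °C: -213.9 kJ/kg
Δh = -60.632 + -443 + -213.9 = -717.53 kJ/kg
Q = ṁ·Δh = 30.46 kg/s × -717.53 kJ/kg = -21856 kJ/s
|Q| = 21856 kW = 78682 MJ/h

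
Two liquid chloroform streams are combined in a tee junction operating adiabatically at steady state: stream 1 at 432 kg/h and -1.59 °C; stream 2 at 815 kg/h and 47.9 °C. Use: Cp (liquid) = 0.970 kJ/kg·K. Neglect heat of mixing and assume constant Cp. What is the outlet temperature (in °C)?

No heat crosses the boundary, so H_out = H_in.
T_out = Σ ṁᵢCp,ᵢTᵢ / Σ ṁᵢCp,ᵢ
      = 37201 / 1209.6 = 30.755 °C

T_out = 30.8 °C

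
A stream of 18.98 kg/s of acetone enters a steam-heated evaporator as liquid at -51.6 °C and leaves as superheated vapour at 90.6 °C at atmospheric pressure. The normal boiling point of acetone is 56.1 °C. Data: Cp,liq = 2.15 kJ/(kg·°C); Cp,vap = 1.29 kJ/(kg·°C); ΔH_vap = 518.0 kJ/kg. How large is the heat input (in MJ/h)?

liquid -51.6→56.1 °C: 231.56 kJ/kg
vaporisation at 56.1 °C: 518 kJ/kg
vapour 56.1→90.6 °C: 44.505 kJ/kg
Δh = 231.56 + 518 + 44.505 = 794.06 kJ/kg
Q = ṁ·Δh = 18.98 kg/s × 794.06 kJ/kg = 15071 kJ/s
|Q| = 15071 kW = 54257 MJ/h

Q = 54300 MJ/h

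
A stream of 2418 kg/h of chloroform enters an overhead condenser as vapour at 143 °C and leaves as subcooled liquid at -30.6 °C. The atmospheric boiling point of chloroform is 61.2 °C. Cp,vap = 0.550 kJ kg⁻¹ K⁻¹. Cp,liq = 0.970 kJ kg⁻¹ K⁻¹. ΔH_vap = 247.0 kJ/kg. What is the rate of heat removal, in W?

vapour 143→61.2 °C: -44.99 kJ/kg
condensation at 61.2 °C: -247 kJ/kg
liquid 61.2→-30.6 °C: -89.046 kJ/kg
Δh = -44.99 + -247 + -89.046 = -381.04 kJ/kg
Q = ṁ·Δh = 2418 kg/h × -381.04 kJ/kg = -921350 kJ/h
|Q| = 255.93 kW = 255930 W

Q_c = 256000 W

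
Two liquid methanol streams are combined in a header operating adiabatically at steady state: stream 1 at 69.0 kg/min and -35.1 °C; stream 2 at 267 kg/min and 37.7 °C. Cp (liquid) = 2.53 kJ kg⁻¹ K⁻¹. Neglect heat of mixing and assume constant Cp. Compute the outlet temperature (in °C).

T_out = 22.8 °C

Adiabatic, steady state ⇒ Σ ṁᵢCp,ᵢ(T_out − Tᵢ) = 0
T_out = Σ ṁᵢCp,ᵢTᵢ / Σ ṁᵢCp,ᵢ
      = 19339 / 850.08 = 22.75 °C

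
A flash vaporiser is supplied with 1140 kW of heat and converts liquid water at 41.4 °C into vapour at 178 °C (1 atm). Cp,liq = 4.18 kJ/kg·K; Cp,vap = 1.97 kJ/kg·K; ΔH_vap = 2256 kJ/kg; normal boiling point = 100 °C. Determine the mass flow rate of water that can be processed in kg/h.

ṁ = 1550 kg/h

Δh = 4.18×(100−41.4) + 2256 + 1.97×(178−100) = 2654.6 kJ/kg
Q = 1140 kW = 1140 kJ/s = 4.104e+06 kJ/h
ṁ = Q/Δh = 4.104e+06 / 2654.6 = 1546 kg/h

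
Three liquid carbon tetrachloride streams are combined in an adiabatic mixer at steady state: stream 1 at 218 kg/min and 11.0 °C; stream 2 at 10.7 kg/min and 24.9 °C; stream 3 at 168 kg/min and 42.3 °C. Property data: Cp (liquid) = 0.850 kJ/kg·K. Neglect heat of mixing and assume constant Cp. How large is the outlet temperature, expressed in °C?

T_out = 24.6 °C

No heat crosses the boundary, so H_out = H_in.
Σ ṁᵢCp,ᵢTᵢ = 218×0.850×11.0 + 10.7×0.850×24.9 + 168×0.850×42.3 = 8305.2
Σ ṁᵢCp,ᵢ = 218×0.850 + 10.7×0.850 + 168×0.850 = 337.19
T_out = 8305.2 / 337.19 = 24.63 °C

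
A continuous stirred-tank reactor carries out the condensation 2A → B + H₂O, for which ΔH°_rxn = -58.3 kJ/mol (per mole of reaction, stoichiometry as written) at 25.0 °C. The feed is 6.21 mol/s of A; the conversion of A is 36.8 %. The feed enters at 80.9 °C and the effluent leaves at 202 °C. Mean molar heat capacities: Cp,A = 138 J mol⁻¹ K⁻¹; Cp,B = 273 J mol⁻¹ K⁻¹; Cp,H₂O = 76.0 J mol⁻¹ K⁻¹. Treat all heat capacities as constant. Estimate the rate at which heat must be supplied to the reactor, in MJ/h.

Q_in = 187 MJ/h

Extent of reaction ξ = 0.368 × 6.21 / 2 = 1.1426 mol/s
Reaction term: ξ·ΔH°_rxn = 1.1426 × -58.3 = -66.616 kJ/s
Sensible, feed 80.9→25 °C: -47.905 kJ/s
Outlet flows (mol/s): A 3.9247, B 1.1426, H₂O 1.1426
Sensible, products 25→202 °C: 166.45 kJ/s
Q = ΔH = 51.928 kJ/s = 51.928 kW
Heat supplied = 186.94 MJ/h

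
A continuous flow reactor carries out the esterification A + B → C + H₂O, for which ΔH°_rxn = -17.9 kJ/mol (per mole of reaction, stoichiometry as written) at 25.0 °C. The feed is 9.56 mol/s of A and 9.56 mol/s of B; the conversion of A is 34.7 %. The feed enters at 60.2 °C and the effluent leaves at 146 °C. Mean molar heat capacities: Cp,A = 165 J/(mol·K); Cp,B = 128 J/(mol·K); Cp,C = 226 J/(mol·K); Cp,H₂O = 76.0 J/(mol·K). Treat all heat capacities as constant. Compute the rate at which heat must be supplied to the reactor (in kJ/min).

Extent of reaction ξ = 0.347 × 9.56 = 3.3173 mol/s
Reaction term: ξ·ΔH°_rxn = 3.3173 × -17.9 = -59.38 kJ/s
Sensible, feed 60.2→25 °C: -98.598 kJ/s
Outlet flows (mol/s): A 6.2427, B 6.2427, C 3.3173, H₂O 3.3173
Sensible, products 25→146 °C: 342.54 kJ/s
Q = ΔH = 184.57 kJ/s = 184.57 kW
Heat supplied = 11074 kJ/min

Q_in = 11100 kJ/min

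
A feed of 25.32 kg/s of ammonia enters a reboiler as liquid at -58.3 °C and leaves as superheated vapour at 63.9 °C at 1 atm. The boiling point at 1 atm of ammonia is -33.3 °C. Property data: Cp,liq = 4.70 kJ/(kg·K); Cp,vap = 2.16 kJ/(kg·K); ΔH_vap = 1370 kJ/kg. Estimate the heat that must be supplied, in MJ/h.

liquid -58.3→-33.3 °C: 117.5 kJ/kg
vaporisation at -33.3 °C: 1370 kJ/kg
vapour -33.3→63.9 °C: 209.95 kJ/kg
Δh = 117.5 + 1370 + 209.95 = 1697.5 kJ/kg
Q = ṁ·Δh = 25.32 kg/s × 1697.5 kJ/kg = 42979 kJ/s
|Q| = 42979 kW = 154730 MJ/h

Q = 155000 MJ/h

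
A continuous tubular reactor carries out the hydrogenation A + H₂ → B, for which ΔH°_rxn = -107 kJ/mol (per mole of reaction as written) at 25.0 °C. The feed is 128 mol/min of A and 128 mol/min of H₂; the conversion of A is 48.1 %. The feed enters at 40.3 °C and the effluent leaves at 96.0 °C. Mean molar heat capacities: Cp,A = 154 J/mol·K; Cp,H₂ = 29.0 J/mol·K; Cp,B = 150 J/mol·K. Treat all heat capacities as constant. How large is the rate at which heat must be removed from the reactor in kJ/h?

Extent of reaction ξ = 0.481 × 128 = 61.568 mol/min
Reaction term: ξ·ΔH°_rxn = 61.568 × -107 = -6587.8 kJ/min
Sensible, feed 40.3→25 °C: -358.39 kJ/min
Outlet flows (mol/min): A 66.432, H₂ 66.432, B 61.568
Sensible, products 25→96.0 °C: 1518.9 kJ/min
Q = ΔH = -5427.3 kJ/min = -90.455 kW
Heat removed = 325640 kJ/h

Q_out = 326000 kJ/h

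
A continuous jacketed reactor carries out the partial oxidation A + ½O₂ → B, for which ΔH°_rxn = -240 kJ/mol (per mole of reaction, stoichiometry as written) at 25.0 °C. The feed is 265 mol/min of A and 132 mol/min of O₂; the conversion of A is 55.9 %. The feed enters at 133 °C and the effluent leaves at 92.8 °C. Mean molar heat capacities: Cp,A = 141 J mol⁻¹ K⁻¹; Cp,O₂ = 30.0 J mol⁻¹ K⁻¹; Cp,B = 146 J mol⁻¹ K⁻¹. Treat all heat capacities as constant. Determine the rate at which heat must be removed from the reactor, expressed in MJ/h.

Q_out = 2240 MJ/h

Extent of reaction ξ = 0.559 × 265 = 148.14 mol/min
Reaction term: ξ·ΔH°_rxn = 148.14 × -240 = -35552 kJ/min
Sensible, feed 133→25 °C: -4463.1 kJ/min
Outlet flows (mol/min): A 116.86, O₂ 57.932, B 148.14
Sensible, products 25→92.8 °C: 2701.4 kJ/min
Q = ΔH = -37314 kJ/min = -621.9 kW
Heat removed = 2238.8 MJ/h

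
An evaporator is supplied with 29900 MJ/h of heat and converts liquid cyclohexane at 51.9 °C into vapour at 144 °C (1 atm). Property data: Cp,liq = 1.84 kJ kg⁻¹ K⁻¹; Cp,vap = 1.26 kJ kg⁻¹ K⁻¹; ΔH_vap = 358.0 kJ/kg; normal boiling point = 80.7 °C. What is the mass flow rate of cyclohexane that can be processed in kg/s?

ṁ = 16.9 kg/s

Δh = 1.84×(80.7−51.9) + 358.0 + 1.26×(144−80.7) = 490.75 kJ/kg
Q = 29900 MJ/h = 8305.6 kJ/s = 8305.6 kJ/s
ṁ = Q/Δh = 8305.6 / 490.75 = 16.924 kg/s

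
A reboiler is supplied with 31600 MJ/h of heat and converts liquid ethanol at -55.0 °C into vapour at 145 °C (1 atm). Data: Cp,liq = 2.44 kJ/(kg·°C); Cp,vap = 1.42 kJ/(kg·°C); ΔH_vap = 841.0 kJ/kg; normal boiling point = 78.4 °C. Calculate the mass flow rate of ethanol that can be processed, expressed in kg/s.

ṁ = 6.96 kg/s

Δh = 2.44×(78.4−-55.0) + 841.0 + 1.42×(145−78.4) = 1261.1 kJ/kg
Q = 31600 MJ/h = 8777.8 kJ/s = 8777.8 kJ/s
ṁ = Q/Δh = 8777.8 / 1261.1 = 6.9606 kg/s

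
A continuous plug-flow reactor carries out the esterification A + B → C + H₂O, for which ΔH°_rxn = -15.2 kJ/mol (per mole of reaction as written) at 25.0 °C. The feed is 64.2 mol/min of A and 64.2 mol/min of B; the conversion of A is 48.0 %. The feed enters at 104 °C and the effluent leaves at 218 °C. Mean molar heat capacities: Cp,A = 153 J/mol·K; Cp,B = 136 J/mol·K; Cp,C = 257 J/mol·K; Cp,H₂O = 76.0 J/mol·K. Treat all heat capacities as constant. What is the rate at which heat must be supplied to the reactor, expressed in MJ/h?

Extent of reaction ξ = 0.480 × 64.2 = 30.816 mol/min
Reaction term: ξ·ΔH°_rxn = 30.816 × -15.2 = -468.4 kJ/min
Sensible, feed 104→25 °C: -1465.8 kJ/min
Outlet flows (mol/min): A 33.384, B 33.384, C 30.816, H₂O 30.816
Sensible, products 25→218 °C: 3842.6 kJ/min
Q = ΔH = 1908.4 kJ/min = 31.807 kW
Heat supplied = 114.51 MJ/h

Q_in = 115 MJ/h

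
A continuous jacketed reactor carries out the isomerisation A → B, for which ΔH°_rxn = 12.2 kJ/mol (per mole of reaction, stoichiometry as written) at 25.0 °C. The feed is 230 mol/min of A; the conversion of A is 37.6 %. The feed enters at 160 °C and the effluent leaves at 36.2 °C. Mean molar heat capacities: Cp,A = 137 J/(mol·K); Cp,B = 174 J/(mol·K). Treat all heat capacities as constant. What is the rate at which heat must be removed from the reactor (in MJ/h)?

Q_out = 169 MJ/h

Extent of reaction ξ = 0.376 × 230 = 86.48 mol/min
Reaction term: ξ·ΔH°_rxn = 86.48 × 12.2 = 1055.1 kJ/min
Sensible, feed 160→25 °C: -4253.9 kJ/min
Outlet flows (mol/min): A 143.52, B 86.48
Sensible, products 25→36.2 °C: 388.75 kJ/min
Q = ΔH = -2810 kJ/min = -46.834 kW
Heat removed = 168.6 MJ/h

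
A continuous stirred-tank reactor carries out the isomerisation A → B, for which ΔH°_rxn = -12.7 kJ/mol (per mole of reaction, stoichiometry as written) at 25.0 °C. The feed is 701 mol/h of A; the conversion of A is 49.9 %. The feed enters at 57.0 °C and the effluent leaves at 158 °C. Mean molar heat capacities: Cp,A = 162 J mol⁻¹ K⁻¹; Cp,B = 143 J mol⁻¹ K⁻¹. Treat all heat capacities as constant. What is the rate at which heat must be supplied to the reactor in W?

Extent of reaction ξ = 0.499 × 701 = 349.8 mol/h
Reaction term: ξ·ΔH°_rxn = 349.8 × -12.7 = -4442.4 kJ/h
Sensible, feed 57.0→25 °C: -3634 kJ/h
Outlet flows (mol/h): A 351.2, B 349.8
Sensible, products 25→158 °C: 14220 kJ/h
Q = ΔH = 6143.4 kJ/h = 1.7065 kW
Heat supplied = 1706.5 W

Q_in = 1710 W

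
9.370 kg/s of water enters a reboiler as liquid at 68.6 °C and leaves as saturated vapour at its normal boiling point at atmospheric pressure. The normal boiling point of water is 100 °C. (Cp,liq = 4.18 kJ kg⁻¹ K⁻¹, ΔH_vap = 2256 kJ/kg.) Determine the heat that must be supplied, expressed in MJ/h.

liquid 68.6→100 °C: 131.25 kJ/kg
vaporisation at 100 °C: 2256 kJ/kg
Δh = 131.25 + 2256 = 2387.3 kJ/kg
Q = ṁ·Δh = 9.370 kg/s × 2387.3 kJ/kg = 22369 kJ/s
|Q| = 22369 kW = 80527 MJ/h

Q = 80500 MJ/h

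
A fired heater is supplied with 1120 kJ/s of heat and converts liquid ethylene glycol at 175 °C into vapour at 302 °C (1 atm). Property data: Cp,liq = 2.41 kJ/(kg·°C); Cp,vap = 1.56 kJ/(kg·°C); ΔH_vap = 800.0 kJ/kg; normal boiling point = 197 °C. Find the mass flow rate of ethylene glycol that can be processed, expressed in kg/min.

ṁ = 66.1 kg/min

Δh = 2.41×(197−175) + 800.0 + 1.56×(302−197) = 1016.8 kJ/kg
Q = 1120 kJ/s = 1120 kJ/s = 67200 kJ/min
ṁ = Q/Δh = 67200 / 1016.8 = 66.088 kg/min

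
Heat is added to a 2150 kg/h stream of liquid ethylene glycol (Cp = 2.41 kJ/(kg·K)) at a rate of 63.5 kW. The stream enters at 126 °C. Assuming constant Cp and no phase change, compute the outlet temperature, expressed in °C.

Q = 63.5 kW = 228600 kJ/h
ΔT = Q/(ṁ·Cp) = 228600/(2150×2.41) = 44.118 K
T_out = 126 + 44.118 = 170.12 °C

T_out = 170 °C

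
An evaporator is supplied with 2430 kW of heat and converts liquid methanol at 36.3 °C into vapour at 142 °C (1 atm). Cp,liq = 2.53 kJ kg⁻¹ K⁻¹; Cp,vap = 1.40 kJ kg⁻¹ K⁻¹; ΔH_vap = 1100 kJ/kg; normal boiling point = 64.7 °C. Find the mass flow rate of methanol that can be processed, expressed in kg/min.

Δh = 2.53×(64.7−36.3) + 1100 + 1.40×(142−64.7) = 1280.1 kJ/kg
Q = 2430 kW = 2430 kJ/s = 145800 kJ/min
ṁ = Q/Δh = 145800 / 1280.1 = 113.9 kg/min

ṁ = 114 kg/min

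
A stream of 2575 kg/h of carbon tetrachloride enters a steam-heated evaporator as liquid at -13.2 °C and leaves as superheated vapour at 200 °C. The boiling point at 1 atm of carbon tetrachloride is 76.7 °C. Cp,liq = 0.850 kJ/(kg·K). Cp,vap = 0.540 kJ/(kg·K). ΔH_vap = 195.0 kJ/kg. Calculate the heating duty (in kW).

liquid -13.2→76.7 °C: 76.415 kJ/kg
vaporisation at 76.7 °C: 195 kJ/kg
vapour 76.7→200 °C: 66.582 kJ/kg
Δh = 76.415 + 195 + 66.582 = 338 kJ/kg
Q = ṁ·Δh = 2575 kg/h × 338 kJ/kg = 870340 kJ/h
|Q| = 241.76 kW

Q = 242 kW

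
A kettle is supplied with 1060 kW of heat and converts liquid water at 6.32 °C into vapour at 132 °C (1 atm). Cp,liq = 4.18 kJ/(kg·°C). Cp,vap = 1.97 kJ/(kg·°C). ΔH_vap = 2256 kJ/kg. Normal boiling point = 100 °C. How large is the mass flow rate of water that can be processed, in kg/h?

Δh = 4.18×(100−6.32) + 2256 + 1.97×(132−100) = 2710.6 kJ/kg
Q = 1060 kW = 1060 kJ/s = 3.816e+06 kJ/h
ṁ = Q/Δh = 3.816e+06 / 2710.6 = 1407.8 kg/h

ṁ = 1410 kg/h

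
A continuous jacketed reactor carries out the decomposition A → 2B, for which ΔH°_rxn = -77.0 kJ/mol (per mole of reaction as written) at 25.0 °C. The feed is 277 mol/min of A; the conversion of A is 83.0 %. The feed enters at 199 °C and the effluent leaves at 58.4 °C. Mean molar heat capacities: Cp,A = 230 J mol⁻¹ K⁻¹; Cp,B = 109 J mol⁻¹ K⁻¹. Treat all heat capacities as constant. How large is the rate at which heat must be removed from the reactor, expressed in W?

Q_out = 446000 W

Extent of reaction ξ = 0.830 × 277 = 229.91 mol/min
Reaction term: ξ·ΔH°_rxn = 229.91 × -77.0 = -17703 kJ/min
Sensible, feed 199→25 °C: -11086 kJ/min
Outlet flows (mol/min): A 47.09, B 459.82
Sensible, products 25→58.4 °C: 2035.8 kJ/min
Q = ΔH = -26753 kJ/min = -445.88 kW
Heat removed = 445880 W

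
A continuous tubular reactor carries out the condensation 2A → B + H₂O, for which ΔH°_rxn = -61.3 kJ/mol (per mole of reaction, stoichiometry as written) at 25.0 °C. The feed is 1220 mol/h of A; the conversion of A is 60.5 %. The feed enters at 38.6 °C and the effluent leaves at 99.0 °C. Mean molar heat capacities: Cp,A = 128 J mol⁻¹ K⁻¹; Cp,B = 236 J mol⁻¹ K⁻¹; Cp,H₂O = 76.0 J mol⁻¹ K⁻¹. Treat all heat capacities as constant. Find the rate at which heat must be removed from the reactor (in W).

Extent of reaction ξ = 0.605 × 1220 / 2 = 369.05 mol/h
Reaction term: ξ·ΔH°_rxn = 369.05 × -61.3 = -22623 kJ/h
Sensible, feed 38.6→25 °C: -2123.8 kJ/h
Outlet flows (mol/h): A 481.9, B 369.05, H₂O 369.05
Sensible, products 25→99.0 °C: 13085 kJ/h
Q = ΔH = -11661 kJ/h = -3.2393 kW
Heat removed = 3239.3 W

Q_out = 3240 W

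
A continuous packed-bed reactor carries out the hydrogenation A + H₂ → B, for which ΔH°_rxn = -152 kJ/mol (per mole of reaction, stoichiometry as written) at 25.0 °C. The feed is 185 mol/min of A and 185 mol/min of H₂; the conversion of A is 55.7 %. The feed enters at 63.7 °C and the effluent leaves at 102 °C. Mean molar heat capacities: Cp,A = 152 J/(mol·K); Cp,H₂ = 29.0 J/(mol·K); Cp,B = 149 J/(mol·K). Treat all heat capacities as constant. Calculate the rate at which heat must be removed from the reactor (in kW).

Extent of reaction ξ = 0.557 × 185 = 103.05 mol/min
Reaction term: ξ·ΔH°_rxn = 103.05 × -152 = -15663 kJ/min
Sensible, feed 63.7→25 °C: -1295.9 kJ/min
Outlet flows (mol/min): A 81.955, H₂ 81.955, B 103.05
Sensible, products 25→102 °C: 2324.4 kJ/min
Q = ΔH = -14634 kJ/min = -243.9 kW
Heat removed = 243.9 kW

Q_out = 244 kW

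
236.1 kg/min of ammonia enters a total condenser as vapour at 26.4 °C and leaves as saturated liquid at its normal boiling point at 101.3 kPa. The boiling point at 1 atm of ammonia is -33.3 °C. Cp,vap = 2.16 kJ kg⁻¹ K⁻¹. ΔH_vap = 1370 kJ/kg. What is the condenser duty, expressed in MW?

Q_c = 5.90 MW

vapour 26.4→-33.3 °C: -128.95 kJ/kg
condensation at -33.3 °C: -1370 kJ/kg
Δh = -128.95 + -1370 = -1499 kJ/kg
Q = ṁ·Δh = 236.1 kg/min × -1499 kJ/kg = -353900 kJ/min
|Q| = 5898.4 kW = 5.8984 MW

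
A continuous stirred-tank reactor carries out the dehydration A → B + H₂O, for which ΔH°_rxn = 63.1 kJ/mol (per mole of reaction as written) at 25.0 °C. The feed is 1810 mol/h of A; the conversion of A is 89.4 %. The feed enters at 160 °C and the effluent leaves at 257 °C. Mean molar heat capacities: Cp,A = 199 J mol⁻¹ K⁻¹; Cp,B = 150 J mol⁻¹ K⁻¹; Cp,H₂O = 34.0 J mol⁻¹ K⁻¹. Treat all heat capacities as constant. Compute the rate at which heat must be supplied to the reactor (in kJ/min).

Q_in = 2190 kJ/min

Extent of reaction ξ = 0.894 × 1810 = 1618.1 mol/h
Reaction term: ξ·ΔH°_rxn = 1618.1 × 63.1 = 102100 kJ/h
Sensible, feed 160→25 °C: -48626 kJ/h
Outlet flows (mol/h): A 191.86, B 1618.1, H₂O 1618.1
Sensible, products 25→257 °C: 77933 kJ/h
Q = ΔH = 131410 kJ/h = 36.503 kW
Heat supplied = 2190.2 kJ/min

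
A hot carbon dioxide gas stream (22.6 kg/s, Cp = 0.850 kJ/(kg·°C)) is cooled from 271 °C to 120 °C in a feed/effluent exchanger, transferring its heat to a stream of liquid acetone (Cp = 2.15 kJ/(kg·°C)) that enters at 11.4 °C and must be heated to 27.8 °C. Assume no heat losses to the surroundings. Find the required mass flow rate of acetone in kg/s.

Heat released by hot stream: Q = 22.6 × 0.850 × (271 − 120) = 2900.7 kJ/s
Energy balance on cold side (adiabatic exchanger): Q = ṁ_c·Cp_c·(T_c,out − T_c,in)
ṁ_c = 2900.7 / [2.15 × (27.8 − 11.4)] = 82.266 kg/s

ṁ_c = 82.3 kg/s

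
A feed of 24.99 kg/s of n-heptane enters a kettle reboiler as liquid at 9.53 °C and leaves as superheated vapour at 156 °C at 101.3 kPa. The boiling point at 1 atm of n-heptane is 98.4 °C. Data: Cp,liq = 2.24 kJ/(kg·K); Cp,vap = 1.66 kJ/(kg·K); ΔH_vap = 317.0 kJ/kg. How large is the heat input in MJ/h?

Q = 55000 MJ/h

liquid 9.53→98.4 °C: 199.07 kJ/kg
vaporisation at 98.4 °C: 317 kJ/kg
vapour 98.4→156 °C: 95.616 kJ/kg
Δh = 199.07 + 317 + 95.616 = 611.68 kJ/kg
Q = ṁ·Δh = 24.99 kg/s × 611.68 kJ/kg = 15286 kJ/s
|Q| = 15286 kW = 55030 MJ/h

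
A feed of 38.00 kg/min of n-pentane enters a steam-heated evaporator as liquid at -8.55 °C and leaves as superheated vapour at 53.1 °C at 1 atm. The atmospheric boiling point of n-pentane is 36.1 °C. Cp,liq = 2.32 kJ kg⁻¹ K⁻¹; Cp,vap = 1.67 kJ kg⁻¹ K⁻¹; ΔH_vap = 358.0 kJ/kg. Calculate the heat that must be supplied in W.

Q = 310000 W

liquid -8.55→36.1 °C: 103.59 kJ/kg
vaporisation at 36.1 °C: 358 kJ/kg
vapour 36.1→53.1 °C: 28.39 kJ/kg
Δh = 103.59 + 358 + 28.39 = 489.98 kJ/kg
Q = ṁ·Δh = 38.00 kg/min × 489.98 kJ/kg = 18619 kJ/min
|Q| = 310.32 kW = 310320 W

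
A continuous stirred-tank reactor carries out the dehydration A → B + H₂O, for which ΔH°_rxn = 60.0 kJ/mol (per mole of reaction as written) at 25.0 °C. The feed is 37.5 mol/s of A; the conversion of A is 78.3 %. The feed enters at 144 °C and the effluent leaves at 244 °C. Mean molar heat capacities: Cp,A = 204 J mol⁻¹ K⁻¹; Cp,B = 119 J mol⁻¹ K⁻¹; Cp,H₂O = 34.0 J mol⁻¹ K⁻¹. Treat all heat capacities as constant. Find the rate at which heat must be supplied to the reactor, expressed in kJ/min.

Q_in = 132000 kJ/min

Extent of reaction ξ = 0.783 × 37.5 = 29.363 mol/s
Reaction term: ξ·ΔH°_rxn = 29.363 × 60.0 = 1761.8 kJ/s
Sensible, feed 144→25 °C: -910.35 kJ/s
Outlet flows (mol/s): A 8.1375, B 29.363, H₂O 29.363
Sensible, products 25→244 °C: 1347.4 kJ/s
Q = ΔH = 2198.8 kJ/s = 2198.8 kW
Heat supplied = 131930 kJ/min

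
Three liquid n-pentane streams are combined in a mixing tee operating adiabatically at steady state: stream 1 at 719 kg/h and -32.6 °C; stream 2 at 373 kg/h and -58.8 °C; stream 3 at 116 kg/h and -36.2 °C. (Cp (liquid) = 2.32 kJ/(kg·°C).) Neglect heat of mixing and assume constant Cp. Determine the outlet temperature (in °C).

T_out = -41.0 °C

Adiabatic, steady state ⇒ Σ ṁᵢCp,ᵢ(T_out − Tᵢ) = 0
Σ ṁᵢCp,ᵢTᵢ = 719×2.32×-32.6 + 373×2.32×-58.8 + 116×2.32×-36.2 = -115000
Σ ṁᵢCp,ᵢ = 719×2.32 + 373×2.32 + 116×2.32 = 2802.6
T_out = -115000 / 2802.6 = -41.036 °C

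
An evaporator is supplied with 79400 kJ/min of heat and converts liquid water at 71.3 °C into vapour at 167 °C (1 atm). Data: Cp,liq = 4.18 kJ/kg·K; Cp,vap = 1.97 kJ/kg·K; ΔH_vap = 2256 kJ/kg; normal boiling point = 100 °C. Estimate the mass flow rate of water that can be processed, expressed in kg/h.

ṁ = 1900 kg/h

Δh = 4.18×(100−71.3) + 2256 + 1.97×(167−100) = 2508 kJ/kg
Q = 79400 kJ/min = 1323.3 kJ/s = 4.764e+06 kJ/h
ṁ = Q/Δh = 4.764e+06 / 2508 = 1899.6 kg/h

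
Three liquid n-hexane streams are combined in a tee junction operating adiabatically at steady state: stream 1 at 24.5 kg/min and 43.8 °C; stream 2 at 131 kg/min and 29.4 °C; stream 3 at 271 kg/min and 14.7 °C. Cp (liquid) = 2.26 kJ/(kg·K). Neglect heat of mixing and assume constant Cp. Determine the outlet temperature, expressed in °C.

No heat crosses the boundary, so H_out = H_in.
Σ ṁᵢCp,ᵢTᵢ = 24.5×2.26×43.8 + 131×2.26×29.4 + 271×2.26×14.7 = 20133
Σ ṁᵢCp,ᵢ = 24.5×2.26 + 131×2.26 + 271×2.26 = 963.89
T_out = 20133 / 963.89 = 20.887 °C

T_out = 20.9 °C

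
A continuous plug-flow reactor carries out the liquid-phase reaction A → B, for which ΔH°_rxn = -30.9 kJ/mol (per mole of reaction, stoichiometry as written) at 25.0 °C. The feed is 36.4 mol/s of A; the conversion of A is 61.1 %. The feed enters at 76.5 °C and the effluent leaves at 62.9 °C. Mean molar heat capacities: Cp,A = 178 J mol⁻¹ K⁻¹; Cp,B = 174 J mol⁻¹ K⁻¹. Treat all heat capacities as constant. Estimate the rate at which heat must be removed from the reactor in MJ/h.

Extent of reaction ξ = 0.611 × 36.4 = 22.24 mol/s
Reaction term: ξ·ΔH°_rxn = 22.24 × -30.9 = -687.23 kJ/s
Sensible, feed 76.5→25 °C: -333.68 kJ/s
Outlet flows (mol/s): A 14.16, B 22.24
Sensible, products 25→62.9 °C: 242.19 kJ/s
Q = ΔH = -778.72 kJ/s = -778.72 kW
Heat removed = 2803.4 MJ/h

Q_out = 2800 MJ/h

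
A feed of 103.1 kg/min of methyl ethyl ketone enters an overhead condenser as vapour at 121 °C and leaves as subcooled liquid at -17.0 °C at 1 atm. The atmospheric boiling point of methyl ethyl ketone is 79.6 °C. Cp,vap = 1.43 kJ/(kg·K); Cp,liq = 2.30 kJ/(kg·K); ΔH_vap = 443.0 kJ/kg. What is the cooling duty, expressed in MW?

Q_c = 1.24 MW

vapour 121→79.6 °C: -59.202 kJ/kg
condensation at 79.6 °C: -443 kJ/kg
liquid 79.6→-17.0 °C: -222.18 kJ/kg
Δh = -59.202 + -443 + -222.18 = -724.38 kJ/kg
Q = ṁ·Δh = 103.1 kg/min × -724.38 kJ/kg = -74684 kJ/min
|Q| = 1244.7 kW = 1.2447 MW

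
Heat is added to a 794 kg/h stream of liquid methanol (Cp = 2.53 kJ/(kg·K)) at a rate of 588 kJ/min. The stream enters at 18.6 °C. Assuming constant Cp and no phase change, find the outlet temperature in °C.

Q = 588 kJ/min = 35280 kJ/h
ΔT = Q/(ṁ·Cp) = 35280/(794×2.53) = 17.563 K
T_out = 18.6 + 17.563 = 36.163 °C

T_out = 36.2 °C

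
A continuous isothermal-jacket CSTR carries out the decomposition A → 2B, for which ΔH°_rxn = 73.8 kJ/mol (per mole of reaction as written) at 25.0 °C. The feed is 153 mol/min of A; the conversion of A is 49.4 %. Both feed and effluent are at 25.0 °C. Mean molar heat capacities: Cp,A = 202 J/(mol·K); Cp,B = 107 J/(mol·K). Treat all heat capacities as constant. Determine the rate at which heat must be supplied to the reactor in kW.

Q_in = 93.0 kW

Extent of reaction ξ = 0.494 × 153 = 75.582 mol/min
Reaction term: ξ·ΔH°_rxn = 75.582 × 73.8 = 5578 kJ/min
Q = ΔH = 5578 kJ/min = 92.966 kW
Heat supplied = 92.966 kW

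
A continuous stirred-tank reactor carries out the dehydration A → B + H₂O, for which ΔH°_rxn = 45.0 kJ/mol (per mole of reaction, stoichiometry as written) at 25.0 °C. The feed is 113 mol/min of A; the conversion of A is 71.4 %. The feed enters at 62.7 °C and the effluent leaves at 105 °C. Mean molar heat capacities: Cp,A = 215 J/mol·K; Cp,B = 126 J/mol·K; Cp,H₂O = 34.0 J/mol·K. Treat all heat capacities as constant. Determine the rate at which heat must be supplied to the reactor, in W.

Extent of reaction ξ = 0.714 × 113 = 80.682 mol/min
Reaction term: ξ·ΔH°_rxn = 80.682 × 45.0 = 3630.7 kJ/min
Sensible, feed 62.7→25 °C: -915.92 kJ/min
Outlet flows (mol/min): A 32.318, B 80.682, H₂O 80.682
Sensible, products 25→105 °C: 1588.6 kJ/min
Q = ΔH = 4303.4 kJ/min = 71.723 kW
Heat supplied = 71723 W

Q_in = 71700 W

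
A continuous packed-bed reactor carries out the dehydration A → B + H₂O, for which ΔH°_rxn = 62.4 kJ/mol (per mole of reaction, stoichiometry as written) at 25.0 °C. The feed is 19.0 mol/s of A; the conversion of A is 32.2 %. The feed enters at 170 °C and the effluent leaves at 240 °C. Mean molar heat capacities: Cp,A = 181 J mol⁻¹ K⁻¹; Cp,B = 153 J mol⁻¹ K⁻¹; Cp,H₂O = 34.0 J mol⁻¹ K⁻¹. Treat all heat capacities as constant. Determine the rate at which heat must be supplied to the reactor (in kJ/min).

Q_in = 37800 kJ/min

Extent of reaction ξ = 0.322 × 19.0 = 6.118 mol/s
Reaction term: ξ·ΔH°_rxn = 6.118 × 62.4 = 381.76 kJ/s
Sensible, feed 170→25 °C: -498.65 kJ/s
Outlet flows (mol/s): A 12.882, B 6.118, H₂O 6.118
Sensible, products 25→240 °C: 747.28 kJ/s
Q = ΔH = 630.39 kJ/s = 630.39 kW
Heat supplied = 37823 kJ/min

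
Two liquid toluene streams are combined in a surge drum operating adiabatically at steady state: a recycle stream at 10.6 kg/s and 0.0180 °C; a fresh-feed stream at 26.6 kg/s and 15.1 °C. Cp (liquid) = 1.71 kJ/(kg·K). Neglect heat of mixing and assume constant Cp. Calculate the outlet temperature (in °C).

No heat crosses the boundary, so H_out = H_in.
T_out = Σ ṁᵢCp,ᵢTᵢ / Σ ṁᵢCp,ᵢ
      = 687.16 / 63.612 = 10.802 °C

T_out = 10.8 °C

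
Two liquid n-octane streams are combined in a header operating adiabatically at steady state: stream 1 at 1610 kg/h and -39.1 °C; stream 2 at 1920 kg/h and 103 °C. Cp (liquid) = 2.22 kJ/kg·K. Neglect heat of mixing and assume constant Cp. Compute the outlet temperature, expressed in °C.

T_out = 38.2 °C

Energy balance with Q = 0: Σ ṁᵢCp,ᵢ(T_out − Tᵢ) = 0
T_out = Σ ṁᵢCp,ᵢTᵢ / Σ ṁᵢCp,ᵢ
      = 299280 / 7836.6 = 38.19 °C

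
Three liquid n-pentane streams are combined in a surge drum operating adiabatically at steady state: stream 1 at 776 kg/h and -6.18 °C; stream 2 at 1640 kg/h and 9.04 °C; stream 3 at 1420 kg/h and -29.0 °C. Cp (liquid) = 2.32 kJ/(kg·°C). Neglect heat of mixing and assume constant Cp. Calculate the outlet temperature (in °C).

T_out = -8.12 °C

No heat crosses the boundary, so H_out = H_in.
T_out = Σ ṁᵢCp,ᵢTᵢ / Σ ṁᵢCp,ᵢ
      = -72268 / 8899.5 = -8.1205 °C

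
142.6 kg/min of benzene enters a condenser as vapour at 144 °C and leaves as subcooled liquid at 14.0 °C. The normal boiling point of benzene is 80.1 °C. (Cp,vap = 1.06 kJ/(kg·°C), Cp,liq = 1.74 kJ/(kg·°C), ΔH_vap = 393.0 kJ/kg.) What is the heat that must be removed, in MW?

Q_c = 1.37 MW

vapour 144→80.1 °C: -67.734 kJ/kg
condensation at 80.1 °C: -393 kJ/kg
liquid 80.1→14.0 °C: -115.01 kJ/kg
Δh = -67.734 + -393 + -115.01 = -575.75 kJ/kg
Q = ṁ·Δh = 142.6 kg/min × -575.75 kJ/kg = -82102 kJ/min
|Q| = 1368.4 kW = 1.3684 MW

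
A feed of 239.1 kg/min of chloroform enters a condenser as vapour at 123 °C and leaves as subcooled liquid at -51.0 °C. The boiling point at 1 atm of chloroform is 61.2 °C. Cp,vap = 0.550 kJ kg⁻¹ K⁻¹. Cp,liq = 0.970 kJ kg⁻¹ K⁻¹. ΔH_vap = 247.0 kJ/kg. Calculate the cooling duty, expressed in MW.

Q_c = 1.55 MW

vapour 123→61.2 °C: -33.99 kJ/kg
condensation at 61.2 °C: -247 kJ/kg
liquid 61.2→-51.0 °C: -108.83 kJ/kg
Δh = -33.99 + -247 + -108.83 = -389.82 kJ/kg
Q = ṁ·Δh = 239.1 kg/min × -389.82 kJ/kg = -93207 kJ/min
|Q| = 1553.4 kW = 1.5534 MW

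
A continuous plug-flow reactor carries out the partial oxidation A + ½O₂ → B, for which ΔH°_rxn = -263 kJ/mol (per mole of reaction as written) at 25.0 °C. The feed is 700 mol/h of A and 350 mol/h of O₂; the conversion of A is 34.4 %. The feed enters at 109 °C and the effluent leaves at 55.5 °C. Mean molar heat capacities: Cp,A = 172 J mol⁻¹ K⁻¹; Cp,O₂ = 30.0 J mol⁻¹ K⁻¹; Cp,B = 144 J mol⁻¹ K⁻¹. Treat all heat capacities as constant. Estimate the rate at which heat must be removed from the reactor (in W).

Q_out = 19600 W

Extent of reaction ξ = 0.344 × 700 = 240.8 mol/h
Reaction term: ξ·ΔH°_rxn = 240.8 × -263 = -63330 kJ/h
Sensible, feed 109→25 °C: -10996 kJ/h
Outlet flows (mol/h): A 459.2, O₂ 229.6, B 240.8
Sensible, products 25→55.5 °C: 3676.6 kJ/h
Q = ΔH = -70649 kJ/h = -19.625 kW
Heat removed = 19625 W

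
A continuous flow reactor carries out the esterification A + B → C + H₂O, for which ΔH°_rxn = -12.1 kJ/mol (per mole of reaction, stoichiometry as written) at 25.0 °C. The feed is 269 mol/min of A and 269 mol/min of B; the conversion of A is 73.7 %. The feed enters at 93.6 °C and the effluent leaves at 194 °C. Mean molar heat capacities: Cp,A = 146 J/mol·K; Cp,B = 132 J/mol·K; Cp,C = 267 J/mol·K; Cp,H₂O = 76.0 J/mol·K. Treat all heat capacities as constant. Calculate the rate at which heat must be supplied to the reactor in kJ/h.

Q_in = 437000 kJ/h

Extent of reaction ξ = 0.737 × 269 = 198.25 mol/min
Reaction term: ξ·ΔH°_rxn = 198.25 × -12.1 = -2398.9 kJ/min
Sensible, feed 93.6→25 °C: -5130 kJ/min
Outlet flows (mol/min): A 70.747, B 70.747, C 198.25, H₂O 198.25
Sensible, products 25→194 °C: 14816 kJ/min
Q = ΔH = 7287.1 kJ/min = 121.45 kW
Heat supplied = 437220 kJ/h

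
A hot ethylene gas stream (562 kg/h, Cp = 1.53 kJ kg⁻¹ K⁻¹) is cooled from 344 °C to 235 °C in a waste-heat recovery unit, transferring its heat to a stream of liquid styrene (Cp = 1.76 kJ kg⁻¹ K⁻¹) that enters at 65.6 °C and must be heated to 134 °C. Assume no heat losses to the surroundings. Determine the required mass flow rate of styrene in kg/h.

Heat released by hot stream: Q = 562 × 1.53 × (344 − 235) = 93725 kJ/h
Energy balance on cold side (adiabatic exchanger): Q = ṁ_c·Cp_c·(T_c,out − T_c,in)
ṁ_c = 93725 / [1.76 × (134 − 65.6)] = 778.55 kg/h

ṁ_c = 779 kg/h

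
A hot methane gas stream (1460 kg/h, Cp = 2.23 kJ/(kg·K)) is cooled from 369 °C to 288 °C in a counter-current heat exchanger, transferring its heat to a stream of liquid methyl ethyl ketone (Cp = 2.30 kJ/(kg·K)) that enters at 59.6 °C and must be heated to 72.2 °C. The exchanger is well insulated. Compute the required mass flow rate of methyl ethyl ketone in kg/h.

Heat released by hot stream: Q = 1460 × 2.23 × (369 − 288) = 263720 kJ/h
Energy balance on cold side (adiabatic exchanger): Q = ṁ_c·Cp_c·(T_c,out − T_c,in)
ṁ_c = 263720 / [2.30 × (72.2 − 59.6)] = 9100.1 kg/h

ṁ_c = 9100 kg/h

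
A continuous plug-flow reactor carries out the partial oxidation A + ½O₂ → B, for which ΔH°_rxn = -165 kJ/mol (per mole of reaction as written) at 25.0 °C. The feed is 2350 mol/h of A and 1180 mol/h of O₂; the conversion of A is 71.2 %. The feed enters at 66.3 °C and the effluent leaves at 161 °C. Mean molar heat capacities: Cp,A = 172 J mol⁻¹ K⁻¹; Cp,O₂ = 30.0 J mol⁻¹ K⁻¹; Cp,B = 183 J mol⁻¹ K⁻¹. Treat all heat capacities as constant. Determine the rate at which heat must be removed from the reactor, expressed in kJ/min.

Extent of reaction ξ = 0.712 × 2350 = 1673.2 mol/h
Reaction term: ξ·ΔH°_rxn = 1673.2 × -165 = -276080 kJ/h
Sensible, feed 66.3→25 °C: -18155 kJ/h
Outlet flows (mol/h): A 676.8, O₂ 343.4, B 1673.2
Sensible, products 25→161 °C: 58875 kJ/h
Q = ΔH = -235360 kJ/h = -65.377 kW
Heat removed = 3922.6 kJ/min

Q_out = 3920 kJ/min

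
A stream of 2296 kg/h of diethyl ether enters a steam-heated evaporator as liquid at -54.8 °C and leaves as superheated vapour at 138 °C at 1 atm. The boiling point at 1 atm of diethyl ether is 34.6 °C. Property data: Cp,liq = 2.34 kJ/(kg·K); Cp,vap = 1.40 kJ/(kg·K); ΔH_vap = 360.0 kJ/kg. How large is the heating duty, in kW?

Q = 455 kW

liquid -54.8→34.6 °C: 209.2 kJ/kg
vaporisation at 34.6 °C: 360 kJ/kg
vapour 34.6→138 °C: 144.76 kJ/kg
Δh = 209.2 + 360 + 144.76 = 713.96 kJ/kg
Q = ṁ·Δh = 2296 kg/h × 713.96 kJ/kg = 1.6392e+06 kJ/h
|Q| = 455.35 kW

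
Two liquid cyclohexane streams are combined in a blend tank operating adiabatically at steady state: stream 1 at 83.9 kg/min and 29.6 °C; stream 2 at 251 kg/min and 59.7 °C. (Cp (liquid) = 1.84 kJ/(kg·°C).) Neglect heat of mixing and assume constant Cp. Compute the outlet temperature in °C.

T_out = 52.2 °C

No heat crosses the boundary, so H_out = H_in.
T_out = Σ ṁᵢCp,ᵢTᵢ / Σ ṁᵢCp,ᵢ
      = 32141 / 616.22 = 52.159 °C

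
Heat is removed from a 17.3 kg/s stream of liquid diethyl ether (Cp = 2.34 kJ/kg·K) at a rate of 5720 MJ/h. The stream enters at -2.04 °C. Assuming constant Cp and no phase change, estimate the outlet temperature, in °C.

T_out = -41.3 °C

Q = 5720 MJ/h = 1588.9 kJ/s
ΔT = Q/(ṁ·Cp) = 1588.9/(17.3×2.34) = 39.249 K
T_out = -2.04 − 39.249 = -41.289 °C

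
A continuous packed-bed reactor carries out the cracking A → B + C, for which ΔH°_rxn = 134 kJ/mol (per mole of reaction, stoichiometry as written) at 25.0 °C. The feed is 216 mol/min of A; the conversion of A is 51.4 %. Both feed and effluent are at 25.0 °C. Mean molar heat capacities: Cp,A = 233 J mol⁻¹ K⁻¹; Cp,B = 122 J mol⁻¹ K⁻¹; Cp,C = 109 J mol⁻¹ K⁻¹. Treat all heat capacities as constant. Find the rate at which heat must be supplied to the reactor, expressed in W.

Extent of reaction ξ = 0.514 × 216 = 111.02 mol/min
Reaction term: ξ·ΔH°_rxn = 111.02 × 134 = 14877 kJ/min
Q = ΔH = 14877 kJ/min = 247.95 kW
Heat supplied = 247950 W

Q_in = 248000 W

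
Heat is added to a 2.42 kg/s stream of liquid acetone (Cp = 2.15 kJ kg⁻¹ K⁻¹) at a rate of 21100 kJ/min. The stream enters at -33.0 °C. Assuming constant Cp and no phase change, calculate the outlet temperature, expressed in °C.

Q = 21100 kJ/min = 351.67 kJ/s
ΔT = Q/(ṁ·Cp) = 351.67/(2.42×2.15) = 67.589 K
T_out = -33.0 + 67.589 = 34.589 °C

T_out = 34.6 °C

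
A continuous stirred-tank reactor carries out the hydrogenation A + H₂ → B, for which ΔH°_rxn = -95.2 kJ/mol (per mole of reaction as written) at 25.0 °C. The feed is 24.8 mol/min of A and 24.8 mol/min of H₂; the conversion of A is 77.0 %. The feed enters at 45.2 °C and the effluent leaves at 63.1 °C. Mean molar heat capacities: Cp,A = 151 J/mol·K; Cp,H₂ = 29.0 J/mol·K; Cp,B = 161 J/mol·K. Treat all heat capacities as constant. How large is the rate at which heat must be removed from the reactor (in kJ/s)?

Extent of reaction ξ = 0.770 × 24.8 = 19.096 mol/min
Reaction term: ξ·ΔH°_rxn = 19.096 × -95.2 = -1817.9 kJ/min
Sensible, feed 45.2→25 °C: -90.173 kJ/min
Outlet flows (mol/min): A 5.704, H₂ 5.704, B 19.096
Sensible, products 25→63.1 °C: 156.25 kJ/min
Q = ΔH = -1751.9 kJ/min = -29.198 kW
Heat removed = 29.198 kJ/s

Q_out = 29.2 kJ/s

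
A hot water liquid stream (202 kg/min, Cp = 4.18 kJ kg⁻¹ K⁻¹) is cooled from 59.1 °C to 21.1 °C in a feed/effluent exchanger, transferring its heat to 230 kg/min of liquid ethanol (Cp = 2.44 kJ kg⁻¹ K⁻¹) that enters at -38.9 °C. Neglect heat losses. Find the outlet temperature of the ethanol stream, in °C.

T_c,out = 18.3 °C

Heat released by hot stream: Q = 202 × 4.18 × (59.1 − 21.1) = 32086 kJ/min
Energy balance on cold side (adiabatic exchanger): Q = ṁ_c·Cp_c·(T_c,out − T_c,in)
T_c,out = -38.9 + 32086/(230 × 2.44) = 18.273 °C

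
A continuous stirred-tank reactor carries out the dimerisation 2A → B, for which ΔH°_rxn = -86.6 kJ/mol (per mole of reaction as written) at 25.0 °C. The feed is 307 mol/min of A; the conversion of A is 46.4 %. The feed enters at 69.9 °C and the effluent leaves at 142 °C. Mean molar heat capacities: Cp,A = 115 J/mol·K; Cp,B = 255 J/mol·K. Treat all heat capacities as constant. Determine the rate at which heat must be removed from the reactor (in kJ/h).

Q_out = 205000 kJ/h

Extent of reaction ξ = 0.464 × 307 / 2 = 71.224 mol/min
Reaction term: ξ·ΔH°_rxn = 71.224 × -86.6 = -6168 kJ/min
Sensible, feed 69.9→25 °C: -1585.2 kJ/min
Outlet flows (mol/min): A 164.55, B 71.224
Sensible, products 25→142 °C: 4339 kJ/min
Q = ΔH = -3414.2 kJ/min = -56.903 kW
Heat removed = 204850 kJ/h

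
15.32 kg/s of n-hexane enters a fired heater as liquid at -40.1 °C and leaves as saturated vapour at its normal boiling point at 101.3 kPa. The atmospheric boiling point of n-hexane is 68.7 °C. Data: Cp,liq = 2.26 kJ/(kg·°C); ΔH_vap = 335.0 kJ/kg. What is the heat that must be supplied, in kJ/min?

Q = 534000 kJ/min

liquid -40.1→68.7 °C: 245.89 kJ/kg
vaporisation at 68.7 °C: 335 kJ/kg
Δh = 245.89 + 335 = 580.89 kJ/kg
Q = ṁ·Δh = 15.32 kg/s × 580.89 kJ/kg = 8899.2 kJ/s
|Q| = 8899.2 kW = 533950 kJ/min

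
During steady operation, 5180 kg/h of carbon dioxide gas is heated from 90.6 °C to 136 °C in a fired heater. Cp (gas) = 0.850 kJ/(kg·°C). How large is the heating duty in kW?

Q = 55.5 kW

Q = ṁ·Cp·ΔT = 5180 × 0.850 × (136 − 90.6) = 199900 kJ/h
Converting: 199900 / 3600 s = 55.527 kW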